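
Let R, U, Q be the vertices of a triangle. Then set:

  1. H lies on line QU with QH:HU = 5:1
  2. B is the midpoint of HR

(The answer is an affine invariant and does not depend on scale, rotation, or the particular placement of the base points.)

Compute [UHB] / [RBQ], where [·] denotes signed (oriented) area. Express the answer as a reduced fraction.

[UHB]:[RBQ] = 1/5

Assign R = (0, 0), U = (1, 0), Q = (0, 1) — the answer is frame-independent, so this choice is without loss of generality.
1. H lies on line QU with QH:HU = 5:1 ⇒ H = (5/6, 1/6)
2. B is the midpoint of HR ⇒ B = (5/12, 1/12)
2·[UHB] = 1/12, 2·[RBQ] = 5/12
[UHB]:[RBQ] = 1/12:5/12 = 1/5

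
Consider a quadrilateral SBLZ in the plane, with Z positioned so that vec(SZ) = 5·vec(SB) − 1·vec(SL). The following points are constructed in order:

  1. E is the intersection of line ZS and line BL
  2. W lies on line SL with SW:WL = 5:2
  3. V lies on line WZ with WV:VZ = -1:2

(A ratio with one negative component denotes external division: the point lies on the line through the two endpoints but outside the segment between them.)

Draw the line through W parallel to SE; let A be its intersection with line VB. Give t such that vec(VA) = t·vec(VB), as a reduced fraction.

Set S = (0, 0), B = (1, 0), L = (0, 1), Z = (5, -1); any affine frame gives the same invariant.
1. E is the intersection of line ZS and line BL ⇒ E = (5/4, -1/4)
2. W lies on line SL with SW:WL = 5:2 ⇒ W = (0, 5/7)
3. V lies on line WZ with WV:VZ = -1:2 ⇒ V = (-5, 17/7)
through W parallel to SE: direction (5/4, -1/4); meets VB at A = (-65/43, 306/301)
A = V + t·(B−V) with t = 25/43

t = 25/43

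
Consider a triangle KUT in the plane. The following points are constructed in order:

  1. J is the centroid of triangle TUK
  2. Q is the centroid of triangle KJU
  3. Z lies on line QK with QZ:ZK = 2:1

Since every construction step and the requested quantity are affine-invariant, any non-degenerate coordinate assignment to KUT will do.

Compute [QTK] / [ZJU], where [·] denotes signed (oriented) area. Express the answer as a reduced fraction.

Work in coordinates with K = (0, 0), U = (1, 0), T = (0, 1).
1. J is the centroid of triangle TUK ⇒ J = (1/3, 1/3)
2. Q is the centroid of triangle KJU ⇒ Q = (4/9, 1/9)
3. Z lies on line QK with QZ:ZK = 2:1 ⇒ Z = (4/27, 1/27)
2·[QTK] = 4/9, 2·[ZJU] = -7/27
[QTK]:[ZJU] = 4/9:-7/27 = -12/7

[QTK]:[ZJU] = -12/7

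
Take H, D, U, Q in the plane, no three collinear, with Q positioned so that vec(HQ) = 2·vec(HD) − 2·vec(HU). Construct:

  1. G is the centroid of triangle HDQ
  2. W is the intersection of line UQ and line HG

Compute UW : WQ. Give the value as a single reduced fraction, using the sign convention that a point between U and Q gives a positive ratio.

Choose coordinates H = (0, 0), D = (1, 0), U = (0, 1), Q = (2, -2).
1. G is the centroid of triangle HDQ ⇒ G = (1, -2/3)
2. W is the intersection of line UQ and line HG ⇒ W = (6/5, -4/5)
W = U + t·(Q−U) with t = 3/5, so UW:WQ = t:(1−t) = 3/5:2/5

UW:WQ = 3/2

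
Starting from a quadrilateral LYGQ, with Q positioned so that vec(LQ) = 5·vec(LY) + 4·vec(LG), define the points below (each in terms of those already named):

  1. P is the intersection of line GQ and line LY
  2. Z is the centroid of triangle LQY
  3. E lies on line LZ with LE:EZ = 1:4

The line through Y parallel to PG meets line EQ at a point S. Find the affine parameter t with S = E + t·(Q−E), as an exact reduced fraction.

t = -47/73

Choose coordinates L = (0, 0), Y = (1, 0), G = (0, 1), Q = (5, 4).
1. P is the intersection of line GQ and line LY ⇒ P = (-5/3, 0)
2. Z is the centroid of triangle LQY ⇒ Z = (2, 4/3)
3. E lies on line LZ with LE:EZ = 1:4 ⇒ E = (2/5, 4/15)
through Y parallel to PG: direction (5/3, 1); meets EQ at S = (-187/73, -156/73)
S = E + t·(Q−E) with t = -47/73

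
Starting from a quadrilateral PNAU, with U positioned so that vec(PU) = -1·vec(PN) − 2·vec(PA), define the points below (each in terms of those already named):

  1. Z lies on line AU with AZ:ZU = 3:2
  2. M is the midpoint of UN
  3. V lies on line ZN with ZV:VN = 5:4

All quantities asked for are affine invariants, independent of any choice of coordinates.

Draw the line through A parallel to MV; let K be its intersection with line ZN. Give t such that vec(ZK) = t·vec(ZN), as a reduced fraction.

Assign P = (0, 0), N = (1, 0), A = (0, 1), U = (-1, -2) — the answer is frame-independent, so this choice is without loss of generality.
1. Z lies on line AU with AZ:ZU = 3:2 ⇒ Z = (-3/5, -4/5)
2. M is the midpoint of UN ⇒ M = (0, -1)
3. V lies on line ZN with ZV:VN = 5:4 ⇒ V = (13/45, -16/45)
through A parallel to MV: direction (13/45, 29/45); meets ZN at K = (-13/15, -14/15)
K = Z + t·(N−Z) with t = -1/6

t = -1/6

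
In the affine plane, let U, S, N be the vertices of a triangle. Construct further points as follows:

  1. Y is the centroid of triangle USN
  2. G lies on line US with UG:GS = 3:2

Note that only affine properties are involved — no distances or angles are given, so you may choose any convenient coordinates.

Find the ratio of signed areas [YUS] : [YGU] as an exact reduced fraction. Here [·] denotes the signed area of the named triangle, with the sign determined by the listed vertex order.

Assign U = (0, 0), S = (1, 0), N = (0, 1) — the answer is frame-independent, so this choice is without loss of generality.
1. Y is the centroid of triangle USN ⇒ Y = (1/3, 1/3)
2. G lies on line US with UG:GS = 3:2 ⇒ G = (3/5, 0)
2·[YUS] = 1/3, 2·[YGU] = -1/5
[YUS]:[YGU] = 1/3:-1/5 = -5/3

[YUS]:[YGU] = -5/3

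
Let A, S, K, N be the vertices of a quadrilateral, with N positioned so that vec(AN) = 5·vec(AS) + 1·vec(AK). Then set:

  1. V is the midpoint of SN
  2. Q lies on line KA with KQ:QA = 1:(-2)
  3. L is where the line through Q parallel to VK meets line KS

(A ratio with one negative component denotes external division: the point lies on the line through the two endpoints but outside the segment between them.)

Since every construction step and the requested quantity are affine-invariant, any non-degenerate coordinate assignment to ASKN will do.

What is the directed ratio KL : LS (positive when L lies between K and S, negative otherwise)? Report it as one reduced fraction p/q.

KL:LS = -6/11

Work in coordinates with A = (0, 0), S = (1, 0), K = (0, 1), N = (5, 1).
1. V is the midpoint of SN ⇒ V = (3, 1/2)
2. Q lies on line KA with KQ:QA = 1:(-2) ⇒ Q = (0, 2)
3. L is where the line through Q parallel to VK meets line KS ⇒ L = (-6/5, 11/5)
L = K + t·(S−K) with t = -6/5, so KL:LS = t:(1−t) = -6/5:11/5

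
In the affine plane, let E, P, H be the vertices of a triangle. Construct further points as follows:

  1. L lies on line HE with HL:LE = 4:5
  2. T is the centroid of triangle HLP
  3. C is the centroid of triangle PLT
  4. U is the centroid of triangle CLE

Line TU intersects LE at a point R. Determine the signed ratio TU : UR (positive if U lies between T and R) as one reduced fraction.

TU:UR = 5/4

Work in coordinates with E = (0, 0), P = (1, 0), H = (0, 1).
1. L lies on line HE with HL:LE = 4:5 ⇒ L = (0, 5/9)
2. T is the centroid of triangle HLP ⇒ T = (1/3, 14/27)
3. C is the centroid of triangle PLT ⇒ C = (4/9, 29/81)
4. U is the centroid of triangle CLE ⇒ U = (4/27, 74/243)
line TU meets LE at R = (0, 2/15)
U = T + t·(R−T) with t = 5/9, so TU:UR = 5/9:4/9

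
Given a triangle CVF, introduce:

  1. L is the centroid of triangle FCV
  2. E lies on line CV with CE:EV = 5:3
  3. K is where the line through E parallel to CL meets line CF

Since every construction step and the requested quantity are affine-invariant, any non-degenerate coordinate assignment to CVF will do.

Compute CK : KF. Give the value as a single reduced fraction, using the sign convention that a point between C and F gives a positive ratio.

CK:KF = -5/13

Assign C = (0, 0), V = (1, 0), F = (0, 1) — the answer is frame-independent, so this choice is without loss of generality.
1. L is the centroid of triangle FCV ⇒ L = (1/3, 1/3)
2. E lies on line CV with CE:EV = 5:3 ⇒ E = (5/8, 0)
3. K is where the line through E parallel to CL meets line CF ⇒ K = (0, -5/8)
K = C + t·(F−C) with t = -5/8, so CK:KF = t:(1−t) = -5/8:13/8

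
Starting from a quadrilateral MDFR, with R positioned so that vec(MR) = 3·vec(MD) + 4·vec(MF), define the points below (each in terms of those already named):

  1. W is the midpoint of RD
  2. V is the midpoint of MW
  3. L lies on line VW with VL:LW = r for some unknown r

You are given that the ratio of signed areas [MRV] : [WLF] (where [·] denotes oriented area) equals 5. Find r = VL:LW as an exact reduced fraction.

Work in coordinates with M = (0, 0), D = (1, 0), F = (0, 1), R = (3, 4).
1. W is the midpoint of RD ⇒ W = (2, 2)
2. V is the midpoint of MW ⇒ V = (1, 1)
3. With VL:LW = r, write λ = r/(r+1) so L = V + λ·(W−V); L is affine-linear in λ
Every point depending on L is an affine combination of L and λ-independent points, so each such coordinate is linear in λ; the λ² term in each signed area is a multiple of (W−V)×(W−V) = 0, so 2·[MRV] and 2·[WLF] are each linear in λ. Evaluating at λ=0 and λ=1:
  2·[MRV] = -1,   2·[WLF] = λ − 1
So [MRV]:[WLF] = (-1) / (λ − 1). Setting this equal to 5:
  -1 = 5·(λ − 1)  ⇒  λ = 4/5
Then r = λ/(1−λ) = (4/5)/(1/5) = 4. Check: with r = 4, L = (9/5, 9/5) and [MRV]:[WLF] = 5 as required.

r = 4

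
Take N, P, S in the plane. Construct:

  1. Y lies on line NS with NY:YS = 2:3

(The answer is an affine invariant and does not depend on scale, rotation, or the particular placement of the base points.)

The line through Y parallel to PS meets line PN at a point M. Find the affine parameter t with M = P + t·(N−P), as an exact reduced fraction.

t = 3/5

Choose coordinates N = (0, 0), P = (1, 0), S = (0, 1).
1. Y lies on line NS with NY:YS = 2:3 ⇒ Y = (0, 2/5)
through Y parallel to PS: direction (-1, 1); meets PN at M = (2/5, 0)
M = P + t·(N−P) with t = 3/5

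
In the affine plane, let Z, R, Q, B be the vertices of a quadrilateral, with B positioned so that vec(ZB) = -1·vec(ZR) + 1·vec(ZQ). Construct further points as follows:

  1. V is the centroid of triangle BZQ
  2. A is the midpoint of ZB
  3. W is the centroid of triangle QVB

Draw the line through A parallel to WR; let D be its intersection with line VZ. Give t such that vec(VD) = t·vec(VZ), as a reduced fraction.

t = 7/12

Assign Z = (0, 0), R = (1, 0), Q = (0, 1), B = (-1, 1) — the answer is frame-independent, so this choice is without loss of generality.
1. V is the centroid of triangle BZQ ⇒ V = (-1/3, 2/3)
2. A is the midpoint of ZB ⇒ A = (-1/2, 1/2)
3. W is the centroid of triangle QVB ⇒ W = (-4/9, 8/9)
through A parallel to WR: direction (13/9, -8/9); meets VZ at D = (-5/36, 5/18)
D = V + t·(Z−V) with t = 7/12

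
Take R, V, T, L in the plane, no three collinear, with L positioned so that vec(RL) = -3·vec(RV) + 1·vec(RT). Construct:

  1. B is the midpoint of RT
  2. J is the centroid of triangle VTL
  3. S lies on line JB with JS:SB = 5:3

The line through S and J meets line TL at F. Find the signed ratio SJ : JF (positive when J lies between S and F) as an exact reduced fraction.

Work in coordinates with R = (0, 0), V = (1, 0), T = (0, 1), L = (-3, 1).
1. B is the midpoint of RT ⇒ B = (0, 1/2)
2. J is the centroid of triangle VTL ⇒ J = (-2/3, 2/3)
3. S lies on line JB with JS:SB = 5:3 ⇒ S = (-1/4, 9/16)
line SJ meets TL at F = (-2, 1)
J = S + t·(F−S) with t = 5/21, so SJ:JF = 5/21:16/21

SJ:JF = 5/16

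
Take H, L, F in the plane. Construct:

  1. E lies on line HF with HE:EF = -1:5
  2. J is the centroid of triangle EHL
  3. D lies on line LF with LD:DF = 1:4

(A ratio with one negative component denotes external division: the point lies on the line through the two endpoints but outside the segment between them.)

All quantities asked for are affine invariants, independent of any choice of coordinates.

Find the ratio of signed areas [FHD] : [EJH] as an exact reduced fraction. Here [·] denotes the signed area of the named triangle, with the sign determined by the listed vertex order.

[FHD]:[EJH] = 48/5

Choose coordinates H = (0, 0), L = (1, 0), F = (0, 1).
1. E lies on line HF with HE:EF = -1:5 ⇒ E = (0, -1/4)
2. J is the centroid of triangle EHL ⇒ J = (1/3, -1/12)
3. D lies on line LF with LD:DF = 1:4 ⇒ D = (4/5, 1/5)
2·[FHD] = 4/5, 2·[EJH] = 1/12
[FHD]:[EJH] = 4/5:1/12 = 48/5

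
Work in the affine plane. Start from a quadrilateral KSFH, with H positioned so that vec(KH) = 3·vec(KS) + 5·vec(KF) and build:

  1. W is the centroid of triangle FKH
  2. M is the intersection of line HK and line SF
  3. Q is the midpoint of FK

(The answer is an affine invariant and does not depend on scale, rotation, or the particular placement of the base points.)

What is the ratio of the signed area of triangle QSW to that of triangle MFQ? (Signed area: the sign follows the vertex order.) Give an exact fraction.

[QSW]:[MFQ] = 32/3

Set K = (0, 0), S = (1, 0), F = (0, 1), H = (3, 5); any affine frame gives the same invariant.
1. W is the centroid of triangle FKH ⇒ W = (1, 2)
2. M is the intersection of line HK and line SF ⇒ M = (3/8, 5/8)
3. Q is the midpoint of FK ⇒ Q = (0, 1/2)
2·[QSW] = 2, 2·[MFQ] = 3/16
[QSW]:[MFQ] = 2:3/16 = 32/3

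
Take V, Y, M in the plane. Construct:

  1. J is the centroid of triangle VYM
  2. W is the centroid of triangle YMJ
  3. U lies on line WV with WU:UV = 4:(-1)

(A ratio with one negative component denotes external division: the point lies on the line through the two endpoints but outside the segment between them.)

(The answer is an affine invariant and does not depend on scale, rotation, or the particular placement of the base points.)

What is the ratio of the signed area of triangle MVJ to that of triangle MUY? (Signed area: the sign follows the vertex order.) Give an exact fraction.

[MVJ]:[MUY] = 9/35

Choose coordinates V = (0, 0), Y = (1, 0), M = (0, 1).
1. J is the centroid of triangle VYM ⇒ J = (1/3, 1/3)
2. W is the centroid of triangle YMJ ⇒ W = (4/9, 4/9)
3. U lies on line WV with WU:UV = 4:(-1) ⇒ U = (-4/27, -4/27)
2·[MVJ] = 1/3, 2·[MUY] = 35/27
[MVJ]:[MUY] = 1/3:35/27 = 9/35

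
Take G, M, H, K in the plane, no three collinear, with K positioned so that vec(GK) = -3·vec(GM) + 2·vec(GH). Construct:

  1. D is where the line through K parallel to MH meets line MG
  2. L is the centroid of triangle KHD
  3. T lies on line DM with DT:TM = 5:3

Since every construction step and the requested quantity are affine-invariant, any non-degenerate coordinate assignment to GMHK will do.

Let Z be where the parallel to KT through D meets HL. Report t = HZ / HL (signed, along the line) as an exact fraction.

Set G = (0, 0), M = (1, 0), H = (0, 1), K = (-3, 2); any affine frame gives the same invariant.
1. D is where the line through K parallel to MH meets line MG ⇒ D = (-1, 0)
2. L is the centroid of triangle KHD ⇒ L = (-4/3, 1)
3. T lies on line DM with DT:TM = 5:3 ⇒ T = (1/4, 0)
through D parallel to KT: direction (13/4, -2); meets HL at Z = (-21/8, 1)
Z = H + t·(L−H) with t = 63/32

t = 63/32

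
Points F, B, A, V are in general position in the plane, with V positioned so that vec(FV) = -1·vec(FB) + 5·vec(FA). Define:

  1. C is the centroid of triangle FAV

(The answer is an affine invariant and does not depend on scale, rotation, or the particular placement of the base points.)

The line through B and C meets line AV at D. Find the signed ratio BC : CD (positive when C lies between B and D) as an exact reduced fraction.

Work in coordinates with F = (0, 0), B = (1, 0), A = (0, 1), V = (-1, 5).
1. C is the centroid of triangle FAV ⇒ C = (-1/3, 2)
line BC meets AV at D = (-1/5, 9/5)
C = B + t·(D−B) with t = 10/9, so BC:CD = 10/9:-1/9

BC:CD = -10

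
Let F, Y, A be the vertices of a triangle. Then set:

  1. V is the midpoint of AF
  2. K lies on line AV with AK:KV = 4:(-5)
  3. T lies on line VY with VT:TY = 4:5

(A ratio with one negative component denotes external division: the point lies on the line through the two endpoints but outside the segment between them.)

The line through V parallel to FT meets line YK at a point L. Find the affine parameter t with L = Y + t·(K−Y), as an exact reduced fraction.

t = 9/29

Set F = (0, 0), Y = (1, 0), A = (0, 1); any affine frame gives the same invariant.
1. V is the midpoint of AF ⇒ V = (0, 1/2)
2. K lies on line AV with AK:KV = 4:(-5) ⇒ K = (0, 3)
3. T lies on line VY with VT:TY = 4:5 ⇒ T = (4/9, 5/18)
through V parallel to FT: direction (4/9, 5/18); meets YK at L = (20/29, 27/29)
L = Y + t·(K−Y) with t = 9/29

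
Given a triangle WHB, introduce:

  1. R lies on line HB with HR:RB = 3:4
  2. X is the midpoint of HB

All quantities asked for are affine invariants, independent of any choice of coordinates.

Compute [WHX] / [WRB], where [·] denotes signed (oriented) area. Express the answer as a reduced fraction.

[WHX]:[WRB] = 7/8

Choose coordinates W = (0, 0), H = (1, 0), B = (0, 1).
1. R lies on line HB with HR:RB = 3:4 ⇒ R = (4/7, 3/7)
2. X is the midpoint of HB ⇒ X = (1/2, 1/2)
2·[WHX] = 1/2, 2·[WRB] = 4/7
[WHX]:[WRB] = 1/2:4/7 = 7/8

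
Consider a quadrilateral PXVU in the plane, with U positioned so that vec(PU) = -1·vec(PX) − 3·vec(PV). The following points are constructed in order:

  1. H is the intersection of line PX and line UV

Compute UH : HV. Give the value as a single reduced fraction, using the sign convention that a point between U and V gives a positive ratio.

UH:HV = 3

Work in coordinates with P = (0, 0), X = (1, 0), V = (0, 1), U = (-1, -3).
1. H is the intersection of line PX and line UV ⇒ H = (-1/4, 0)
H = U + t·(V−U) with t = 3/4, so UH:HV = t:(1−t) = 3/4:1/4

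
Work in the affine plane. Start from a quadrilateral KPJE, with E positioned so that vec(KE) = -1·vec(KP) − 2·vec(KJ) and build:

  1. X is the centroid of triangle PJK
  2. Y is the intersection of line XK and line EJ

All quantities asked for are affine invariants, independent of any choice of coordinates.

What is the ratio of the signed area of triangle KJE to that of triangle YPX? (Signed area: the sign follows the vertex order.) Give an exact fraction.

Work in coordinates with K = (0, 0), P = (1, 0), J = (0, 1), E = (-1, -2).
1. X is the centroid of triangle PJK ⇒ X = (1/3, 1/3)
2. Y is the intersection of line XK and line EJ ⇒ Y = (-1/2, -1/2)
2·[KJE] = 1, 2·[YPX] = 5/6
[KJE]:[YPX] = 1:5/6 = 6/5

[KJE]:[YPX] = 6/5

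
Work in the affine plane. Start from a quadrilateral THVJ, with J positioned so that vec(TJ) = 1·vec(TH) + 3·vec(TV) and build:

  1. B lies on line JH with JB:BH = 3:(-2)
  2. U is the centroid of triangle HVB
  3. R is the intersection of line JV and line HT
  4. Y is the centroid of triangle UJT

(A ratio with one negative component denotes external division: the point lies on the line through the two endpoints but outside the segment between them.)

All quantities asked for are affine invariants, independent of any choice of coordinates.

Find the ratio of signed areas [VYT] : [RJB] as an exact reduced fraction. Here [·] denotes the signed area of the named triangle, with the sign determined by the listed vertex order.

Choose coordinates T = (0, 0), H = (1, 0), V = (0, 1), J = (1, 3).
1. B lies on line JH with JB:BH = 3:(-2) ⇒ B = (1, -6)
2. U is the centroid of triangle HVB ⇒ U = (2/3, -5/3)
3. R is the intersection of line JV and line HT ⇒ R = (-1/2, 0)
4. Y is the centroid of triangle UJT ⇒ Y = (5/9, 4/9)
2·[VYT] = -5/9, 2·[RJB] = -27/2
[VYT]:[RJB] = -5/9:-27/2 = 10/243

[VYT]:[RJB] = 10/243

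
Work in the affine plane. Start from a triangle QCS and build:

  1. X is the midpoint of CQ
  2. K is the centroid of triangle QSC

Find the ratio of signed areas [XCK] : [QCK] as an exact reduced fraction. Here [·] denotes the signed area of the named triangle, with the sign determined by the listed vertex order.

[XCK]:[QCK] = 1/2

Work in coordinates with Q = (0, 0), C = (1, 0), S = (0, 1).
1. X is the midpoint of CQ ⇒ X = (1/2, 0)
2. K is the centroid of triangle QSC ⇒ K = (1/3, 1/3)
2·[XCK] = 1/6, 2·[QCK] = 1/3
[XCK]:[QCK] = 1/6:1/3 = 1/2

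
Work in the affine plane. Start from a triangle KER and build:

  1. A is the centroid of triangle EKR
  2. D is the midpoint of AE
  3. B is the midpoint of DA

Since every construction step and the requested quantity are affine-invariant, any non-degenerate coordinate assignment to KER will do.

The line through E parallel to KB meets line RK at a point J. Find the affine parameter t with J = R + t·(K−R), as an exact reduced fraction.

Choose coordinates K = (0, 0), E = (1, 0), R = (0, 1).
1. A is the centroid of triangle EKR ⇒ A = (1/3, 1/3)
2. D is the midpoint of AE ⇒ D = (2/3, 1/6)
3. B is the midpoint of DA ⇒ B = (1/2, 1/4)
through E parallel to KB: direction (1/2, 1/4); meets RK at J = (0, -1/2)
J = R + t·(K−R) with t = 3/2

t = 3/2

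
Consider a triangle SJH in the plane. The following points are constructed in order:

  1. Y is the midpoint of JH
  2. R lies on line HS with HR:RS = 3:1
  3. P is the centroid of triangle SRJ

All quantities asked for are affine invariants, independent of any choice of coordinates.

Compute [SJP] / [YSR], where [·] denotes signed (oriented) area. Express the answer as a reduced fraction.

Set S = (0, 0), J = (1, 0), H = (0, 1); any affine frame gives the same invariant.
1. Y is the midpoint of JH ⇒ Y = (1/2, 1/2)
2. R lies on line HS with HR:RS = 3:1 ⇒ R = (0, 1/4)
3. P is the centroid of triangle SRJ ⇒ P = (1/3, 1/12)
2·[SJP] = 1/12, 2·[YSR] = -1/8
[SJP]:[YSR] = 1/12:-1/8 = -2/3

[SJP]:[YSR] = -2/3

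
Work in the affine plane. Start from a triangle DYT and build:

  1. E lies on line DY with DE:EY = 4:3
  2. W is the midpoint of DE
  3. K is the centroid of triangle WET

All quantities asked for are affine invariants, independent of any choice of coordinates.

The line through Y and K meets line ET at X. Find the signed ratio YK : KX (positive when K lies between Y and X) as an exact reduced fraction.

YK:KX = -11/2

Choose coordinates D = (0, 0), Y = (1, 0), T = (0, 1).
1. E lies on line DY with DE:EY = 4:3 ⇒ E = (4/7, 0)
2. W is the midpoint of DE ⇒ W = (2/7, 0)
3. K is the centroid of triangle WET ⇒ K = (2/7, 1/3)
line YK meets ET at X = (32/77, 3/11)
K = Y + t·(X−Y) with t = 11/9, so YK:KX = 11/9:-2/9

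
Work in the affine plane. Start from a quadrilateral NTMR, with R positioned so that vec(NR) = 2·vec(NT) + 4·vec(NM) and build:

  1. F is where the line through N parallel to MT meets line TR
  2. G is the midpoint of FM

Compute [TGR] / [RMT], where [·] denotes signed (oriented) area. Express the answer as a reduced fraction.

Set N = (0, 0), T = (1, 0), M = (0, 1), R = (2, 4); any affine frame gives the same invariant.
1. F is where the line through N parallel to MT meets line TR ⇒ F = (4/5, -4/5)
2. G is the midpoint of FM ⇒ G = (2/5, 1/10)
2·[TGR] = -5/2, 2·[RMT] = 5
[TGR]:[RMT] = -5/2:5 = -1/2

[TGR]:[RMT] = -1/2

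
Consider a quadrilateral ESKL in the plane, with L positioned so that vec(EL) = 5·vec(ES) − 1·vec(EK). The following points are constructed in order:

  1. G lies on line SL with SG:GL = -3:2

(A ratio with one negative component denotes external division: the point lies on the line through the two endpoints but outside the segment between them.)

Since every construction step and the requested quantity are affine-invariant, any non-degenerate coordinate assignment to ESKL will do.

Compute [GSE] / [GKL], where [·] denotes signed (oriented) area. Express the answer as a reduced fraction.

[GSE]:[GKL] = 1/2

Work in coordinates with E = (0, 0), S = (1, 0), K = (0, 1), L = (5, -1).
1. G lies on line SL with SG:GL = -3:2 ⇒ G = (13, -3)
2·[GSE] = 3, 2·[GKL] = 6
[GSE]:[GKL] = 3:6 = 1/2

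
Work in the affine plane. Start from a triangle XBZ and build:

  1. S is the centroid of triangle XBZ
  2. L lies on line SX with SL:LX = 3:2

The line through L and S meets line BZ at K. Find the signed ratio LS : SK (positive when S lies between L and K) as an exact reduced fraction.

Work in coordinates with X = (0, 0), B = (1, 0), Z = (0, 1).
1. S is the centroid of triangle XBZ ⇒ S = (1/3, 1/3)
2. L lies on line SX with SL:LX = 3:2 ⇒ L = (2/15, 2/15)
line LS meets BZ at K = (1/2, 1/2)
S = L + t·(K−L) with t = 6/11, so LS:SK = 6/11:5/11

LS:SK = 6/5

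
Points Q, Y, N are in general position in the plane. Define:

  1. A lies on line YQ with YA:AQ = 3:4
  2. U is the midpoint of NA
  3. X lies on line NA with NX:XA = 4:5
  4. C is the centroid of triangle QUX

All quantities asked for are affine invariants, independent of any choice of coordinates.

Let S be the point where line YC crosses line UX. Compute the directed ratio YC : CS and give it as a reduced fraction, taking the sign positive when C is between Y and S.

YC:CS = -13/4

Set Q = (0, 0), Y = (1, 0), N = (0, 1); any affine frame gives the same invariant.
1. A lies on line YQ with YA:AQ = 3:4 ⇒ A = (4/7, 0)
2. U is the midpoint of NA ⇒ U = (2/7, 1/2)
3. X lies on line NA with NX:XA = 4:5 ⇒ X = (16/63, 5/9)
4. C is the centroid of triangle QUX ⇒ C = (34/189, 19/54)
line YC meets UX at S = (118/273, 19/78)
C = Y + t·(S−Y) with t = 13/9, so YC:CS = 13/9:-4/9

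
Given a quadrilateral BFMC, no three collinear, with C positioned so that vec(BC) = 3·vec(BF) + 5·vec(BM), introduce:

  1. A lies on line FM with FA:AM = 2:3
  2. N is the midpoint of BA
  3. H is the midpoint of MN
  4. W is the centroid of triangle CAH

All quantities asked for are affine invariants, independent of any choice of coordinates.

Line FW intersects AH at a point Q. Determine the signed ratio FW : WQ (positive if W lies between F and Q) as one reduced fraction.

FW:WQ = -19/17

Assign B = (0, 0), F = (1, 0), M = (0, 1), C = (3, 5) — the answer is frame-independent, so this choice is without loss of generality.
1. A lies on line FM with FA:AM = 2:3 ⇒ A = (3/5, 2/5)
2. N is the midpoint of BA ⇒ N = (3/10, 1/5)
3. H is the midpoint of MN ⇒ H = (3/20, 3/5)
4. W is the centroid of triangle CAH ⇒ W = (5/4, 2)
line FW meets AH at Q = (39/38, 4/19)
W = F + t·(Q−F) with t = 19/2, so FW:WQ = 19/2:-17/2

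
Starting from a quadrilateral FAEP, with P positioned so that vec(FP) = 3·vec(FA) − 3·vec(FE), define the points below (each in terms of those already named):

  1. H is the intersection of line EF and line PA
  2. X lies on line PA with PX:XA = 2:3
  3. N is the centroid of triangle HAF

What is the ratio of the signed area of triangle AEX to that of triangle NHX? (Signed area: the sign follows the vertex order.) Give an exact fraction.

Choose coordinates F = (0, 0), A = (1, 0), E = (0, 1), P = (3, -3).
1. H is the intersection of line EF and line PA ⇒ H = (0, 3/2)
2. X lies on line PA with PX:XA = 2:3 ⇒ X = (11/5, -9/5)
3. N is the centroid of triangle HAF ⇒ N = (1/3, 1/2)
2·[AEX] = 3/5, 2·[NHX] = -11/10
[AEX]:[NHX] = 3/5:-11/10 = -6/11

[AEX]:[NHX] = -6/11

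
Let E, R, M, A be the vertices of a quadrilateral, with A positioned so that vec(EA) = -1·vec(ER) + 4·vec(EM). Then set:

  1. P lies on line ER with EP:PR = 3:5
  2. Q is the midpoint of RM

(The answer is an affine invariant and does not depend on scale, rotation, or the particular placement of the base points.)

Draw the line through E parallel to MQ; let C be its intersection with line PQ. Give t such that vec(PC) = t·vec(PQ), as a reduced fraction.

Work in coordinates with E = (0, 0), R = (1, 0), M = (0, 1), A = (-1, 4).
1. P lies on line ER with EP:PR = 3:5 ⇒ P = (3/8, 0)
2. Q is the midpoint of RM ⇒ Q = (1/2, 1/2)
through E parallel to MQ: direction (1/2, -1/2); meets PQ at C = (3/10, -3/10)
C = P + t·(Q−P) with t = -3/5

t = -3/5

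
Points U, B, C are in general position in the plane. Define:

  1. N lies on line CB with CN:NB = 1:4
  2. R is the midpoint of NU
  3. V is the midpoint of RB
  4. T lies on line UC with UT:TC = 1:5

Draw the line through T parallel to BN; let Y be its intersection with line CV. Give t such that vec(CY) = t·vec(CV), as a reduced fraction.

t = 10/3

Work in coordinates with U = (0, 0), B = (1, 0), C = (0, 1).
1. N lies on line CB with CN:NB = 1:4 ⇒ N = (1/5, 4/5)
2. R is the midpoint of NU ⇒ R = (1/10, 2/5)
3. V is the midpoint of RB ⇒ V = (11/20, 1/5)
4. T lies on line UC with UT:TC = 1:5 ⇒ T = (0, 1/6)
through T parallel to BN: direction (-4/5, 4/5); meets CV at Y = (11/6, -5/3)
Y = C + t·(V−C) with t = 10/3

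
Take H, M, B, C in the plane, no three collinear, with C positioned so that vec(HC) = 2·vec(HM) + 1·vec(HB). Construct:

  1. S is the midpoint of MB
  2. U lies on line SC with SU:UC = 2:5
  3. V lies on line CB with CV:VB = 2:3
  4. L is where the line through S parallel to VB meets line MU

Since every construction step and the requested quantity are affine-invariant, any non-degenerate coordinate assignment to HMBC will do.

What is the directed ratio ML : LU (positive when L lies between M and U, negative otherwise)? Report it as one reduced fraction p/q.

ML:LU = 7/2

Choose coordinates H = (0, 0), M = (1, 0), B = (0, 1), C = (2, 1).
1. S is the midpoint of MB ⇒ S = (1/2, 1/2)
2. U lies on line SC with SU:UC = 2:5 ⇒ U = (13/14, 9/14)
3. V lies on line CB with CV:VB = 2:3 ⇒ V = (6/5, 1)
4. L is where the line through S parallel to VB meets line MU ⇒ L = (17/18, 1/2)
L = M + t·(U−M) with t = 7/9, so ML:LU = t:(1−t) = 7/9:2/9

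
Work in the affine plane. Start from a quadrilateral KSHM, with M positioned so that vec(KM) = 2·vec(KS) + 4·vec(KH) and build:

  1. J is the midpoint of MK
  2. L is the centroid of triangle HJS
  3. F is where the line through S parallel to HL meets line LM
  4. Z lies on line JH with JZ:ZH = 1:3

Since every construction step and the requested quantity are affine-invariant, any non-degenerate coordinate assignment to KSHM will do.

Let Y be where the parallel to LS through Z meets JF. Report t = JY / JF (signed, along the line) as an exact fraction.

Assign K = (0, 0), S = (1, 0), H = (0, 1), M = (2, 4) — the answer is frame-independent, so this choice is without loss of generality.
1. J is the midpoint of MK ⇒ J = (1, 2)
2. L is the centroid of triangle HJS ⇒ L = (2/3, 1)
3. F is where the line through S parallel to HL meets line LM ⇒ F = (2/9, 0)
4. Z lies on line JH with JZ:ZH = 1:3 ⇒ Z = (3/4, 7/4)
through Z parallel to LS: direction (1/3, -1); meets JF at Y = (32/39, 20/13)
Y = J + t·(F−J) with t = 3/13

t = 3/13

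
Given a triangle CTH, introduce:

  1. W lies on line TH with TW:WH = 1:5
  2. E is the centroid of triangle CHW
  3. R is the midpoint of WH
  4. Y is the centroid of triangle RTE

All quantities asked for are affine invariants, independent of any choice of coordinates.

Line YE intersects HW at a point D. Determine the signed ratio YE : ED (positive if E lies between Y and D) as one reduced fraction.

Work in coordinates with C = (0, 0), T = (1, 0), H = (0, 1).
1. W lies on line TH with TW:WH = 1:5 ⇒ W = (5/6, 1/6)
2. E is the centroid of triangle CHW ⇒ E = (5/18, 7/18)
3. R is the midpoint of WH ⇒ R = (5/12, 7/12)
4. Y is the centroid of triangle RTE ⇒ Y = (61/108, 35/108)
line YE meets HW at D = (17/24, 7/24)
E = Y + t·(D−Y) with t = -2, so YE:ED = -2:3

YE:ED = -2/3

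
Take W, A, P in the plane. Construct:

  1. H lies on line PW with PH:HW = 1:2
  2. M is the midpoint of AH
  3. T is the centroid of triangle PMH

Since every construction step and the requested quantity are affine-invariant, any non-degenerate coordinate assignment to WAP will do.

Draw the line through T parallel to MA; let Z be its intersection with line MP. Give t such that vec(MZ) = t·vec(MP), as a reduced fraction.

Choose coordinates W = (0, 0), A = (1, 0), P = (0, 1).
1. H lies on line PW with PH:HW = 1:2 ⇒ H = (0, 2/3)
2. M is the midpoint of AH ⇒ M = (1/2, 1/3)
3. T is the centroid of triangle PMH ⇒ T = (1/6, 2/3)
through T parallel to MA: direction (1/2, -1/3); meets MP at Z = (1/3, 5/9)
Z = M + t·(P−M) with t = 1/3

t = 1/3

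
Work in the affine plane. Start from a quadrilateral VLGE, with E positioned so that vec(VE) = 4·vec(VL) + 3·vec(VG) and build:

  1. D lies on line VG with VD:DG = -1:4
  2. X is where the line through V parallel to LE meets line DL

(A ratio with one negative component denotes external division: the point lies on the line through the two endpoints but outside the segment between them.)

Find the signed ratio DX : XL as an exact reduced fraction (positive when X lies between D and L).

Assign V = (0, 0), L = (1, 0), G = (0, 1), E = (4, 3) — the answer is frame-independent, so this choice is without loss of generality.
1. D lies on line VG with VD:DG = -1:4 ⇒ D = (0, -1/3)
2. X is where the line through V parallel to LE meets line DL ⇒ X = (-1/2, -1/2)
X = D + t·(L−D) with t = -1/2, so DX:XL = t:(1−t) = -1/2:3/2

DX:XL = -1/3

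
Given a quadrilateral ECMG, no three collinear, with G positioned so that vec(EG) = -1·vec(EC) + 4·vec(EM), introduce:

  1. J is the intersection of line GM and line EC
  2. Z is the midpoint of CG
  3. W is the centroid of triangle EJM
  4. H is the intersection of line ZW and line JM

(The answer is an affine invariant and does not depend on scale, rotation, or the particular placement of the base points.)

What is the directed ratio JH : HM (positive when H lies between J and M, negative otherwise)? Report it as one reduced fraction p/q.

JH:HM = 3

Assign E = (0, 0), C = (1, 0), M = (0, 1), G = (-1, 4) — the answer is frame-independent, so this choice is without loss of generality.
1. J is the intersection of line GM and line EC ⇒ J = (1/3, 0)
2. Z is the midpoint of CG ⇒ Z = (0, 2)
3. W is the centroid of triangle EJM ⇒ W = (1/9, 1/3)
4. H is the intersection of line ZW and line JM ⇒ H = (1/12, 3/4)
H = J + t·(M−J) with t = 3/4, so JH:HM = t:(1−t) = 3/4:1/4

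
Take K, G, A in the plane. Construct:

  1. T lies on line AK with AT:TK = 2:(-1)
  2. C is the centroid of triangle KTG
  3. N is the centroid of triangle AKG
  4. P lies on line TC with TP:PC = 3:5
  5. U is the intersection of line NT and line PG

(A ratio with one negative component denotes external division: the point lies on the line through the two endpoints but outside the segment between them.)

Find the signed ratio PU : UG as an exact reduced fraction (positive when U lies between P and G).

Assign K = (0, 0), G = (1, 0), A = (0, 1) — the answer is frame-independent, so this choice is without loss of generality.
1. T lies on line AK with AT:TK = 2:(-1) ⇒ T = (0, -1)
2. C is the centroid of triangle KTG ⇒ C = (1/3, -1/3)
3. N is the centroid of triangle AKG ⇒ N = (1/3, 1/3)
4. P lies on line TC with TP:PC = 3:5 ⇒ P = (1/8, -3/4)
5. U is the intersection of line NT and line PG ⇒ U = (1/22, -9/11)
U = P + t·(G−P) with t = -1/11, so PU:UG = t:(1−t) = -1/11:12/11

PU:UG = -1/12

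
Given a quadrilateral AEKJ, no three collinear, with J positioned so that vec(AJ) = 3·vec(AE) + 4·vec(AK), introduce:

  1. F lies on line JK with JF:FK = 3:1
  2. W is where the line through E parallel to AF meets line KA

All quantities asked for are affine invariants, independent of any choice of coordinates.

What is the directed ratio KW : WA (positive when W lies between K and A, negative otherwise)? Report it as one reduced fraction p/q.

Work in coordinates with A = (0, 0), E = (1, 0), K = (0, 1), J = (3, 4).
1. F lies on line JK with JF:FK = 3:1 ⇒ F = (3/4, 7/4)
2. W is where the line through E parallel to AF meets line KA ⇒ W = (0, -7/3)
W = K + t·(A−K) with t = 10/3, so KW:WA = t:(1−t) = 10/3:-7/3

KW:WA = -10/7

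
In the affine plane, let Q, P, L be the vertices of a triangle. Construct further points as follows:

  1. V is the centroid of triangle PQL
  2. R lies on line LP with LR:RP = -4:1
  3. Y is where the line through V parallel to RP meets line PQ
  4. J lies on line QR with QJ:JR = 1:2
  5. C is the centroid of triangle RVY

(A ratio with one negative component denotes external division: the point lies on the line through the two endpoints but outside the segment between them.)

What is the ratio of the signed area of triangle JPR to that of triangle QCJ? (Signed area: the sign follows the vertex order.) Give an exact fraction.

[JPR]:[QCJ] = 18/7

Set Q = (0, 0), P = (1, 0), L = (0, 1); any affine frame gives the same invariant.
1. V is the centroid of triangle PQL ⇒ V = (1/3, 1/3)
2. R lies on line LP with LR:RP = -4:1 ⇒ R = (4/3, -1/3)
3. Y is where the line through V parallel to RP meets line PQ ⇒ Y = (2/3, 0)
4. J lies on line QR with QJ:JR = 1:2 ⇒ J = (4/9, -1/9)
5. C is the centroid of triangle RVY ⇒ C = (7/9, 0)
2·[JPR] = -2/9, 2·[QCJ] = -7/81
[JPR]:[QCJ] = -2/9:-7/81 = 18/7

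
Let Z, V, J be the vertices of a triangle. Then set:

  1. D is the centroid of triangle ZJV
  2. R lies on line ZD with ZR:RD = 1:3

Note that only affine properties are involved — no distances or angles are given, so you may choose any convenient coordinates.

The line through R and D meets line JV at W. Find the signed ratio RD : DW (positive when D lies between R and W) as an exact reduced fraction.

RD:DW = 3/2

Set Z = (0, 0), V = (1, 0), J = (0, 1); any affine frame gives the same invariant.
1. D is the centroid of triangle ZJV ⇒ D = (1/3, 1/3)
2. R lies on line ZD with ZR:RD = 1:3 ⇒ R = (1/12, 1/12)
line RD meets JV at W = (1/2, 1/2)
D = R + t·(W−R) with t = 3/5, so RD:DW = 3/5:2/5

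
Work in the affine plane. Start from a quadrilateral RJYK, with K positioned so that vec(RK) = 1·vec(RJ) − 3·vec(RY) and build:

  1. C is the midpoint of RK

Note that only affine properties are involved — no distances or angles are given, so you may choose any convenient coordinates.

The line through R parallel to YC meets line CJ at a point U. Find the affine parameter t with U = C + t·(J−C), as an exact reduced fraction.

t = -1/4

Assign R = (0, 0), J = (1, 0), Y = (0, 1), K = (1, -3) — the answer is frame-independent, so this choice is without loss of generality.
1. C is the midpoint of RK ⇒ C = (1/2, -3/2)
through R parallel to YC: direction (1/2, -5/2); meets CJ at U = (3/8, -15/8)
U = C + t·(J−C) with t = -1/4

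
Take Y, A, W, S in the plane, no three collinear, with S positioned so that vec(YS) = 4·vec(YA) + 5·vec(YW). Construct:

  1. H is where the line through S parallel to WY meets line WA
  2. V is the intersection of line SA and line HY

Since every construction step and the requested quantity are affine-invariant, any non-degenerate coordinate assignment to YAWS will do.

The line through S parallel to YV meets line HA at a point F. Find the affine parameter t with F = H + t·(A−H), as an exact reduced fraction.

Work in coordinates with Y = (0, 0), A = (1, 0), W = (0, 1), S = (4, 5).
1. H is where the line through S parallel to WY meets line WA ⇒ H = (4, -3)
2. V is the intersection of line SA and line HY ⇒ V = (20/29, -15/29)
through S parallel to YV: direction (20/29, -15/29); meets HA at F = (-28, 29)
F = H + t·(A−H) with t = 32/3

t = 32/3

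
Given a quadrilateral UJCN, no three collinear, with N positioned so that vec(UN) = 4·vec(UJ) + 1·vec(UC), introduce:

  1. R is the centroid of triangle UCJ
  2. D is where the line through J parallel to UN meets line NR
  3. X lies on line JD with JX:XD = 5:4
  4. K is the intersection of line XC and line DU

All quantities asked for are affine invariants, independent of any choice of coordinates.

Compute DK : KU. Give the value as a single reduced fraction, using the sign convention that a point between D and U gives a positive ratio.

DK:KU = 100/127

Set U = (0, 0), J = (1, 0), C = (0, 1), N = (4, 1); any affine frame gives the same invariant.
1. R is the centroid of triangle UCJ ⇒ R = (1/3, 1/3)
2. D is where the line through J parallel to UN meets line NR ⇒ D = (23/3, 5/3)
3. X lies on line JD with JX:XD = 5:4 ⇒ X = (127/27, 25/27)
4. K is the intersection of line XC and line DU ⇒ K = (2921/681, 635/681)
K = D + t·(U−D) with t = 100/227, so DK:KU = t:(1−t) = 100/227:127/227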